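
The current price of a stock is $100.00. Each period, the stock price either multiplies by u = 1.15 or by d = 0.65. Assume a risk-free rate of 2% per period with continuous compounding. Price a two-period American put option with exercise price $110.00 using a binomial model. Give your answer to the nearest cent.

$17.96

Risk-neutral probability p = (e^0.02 − 0.65)/(1.15 − 0.65) = 0.3702/0.5000 = 0.7404
Terminal stock prices: S_uu = 132.2, S_ud = 74.75, S_dd = 42.25
Terminal payoffs (K − S): max(-22.25, 0) = 0, max(35.25, 0) = 35.25, max(67.75, 0) = 67.75
Node u (S = 115): continuation = e^(−0.02)·[0.7404·0.0000 + 0.2596·35.2500] = 8.9696; exercise value = 0.0000 ≤ continuation, so V_u = 8.9696
Node d (S = 65): continuation = e^(−0.02)·[0.7404·35.2500 + 0.2596·67.7500] = 42.8219; exercise value = 45.0000 > continuation, so V_d = 45.0000 (exercise)
Node 0 (S = 100): continuation = e^(−0.02)·[0.7404·8.9696 + 0.2596·45.0000] = 17.9602; exercise value = 10.0000 ≤ continuation, so V_0 = 17.9602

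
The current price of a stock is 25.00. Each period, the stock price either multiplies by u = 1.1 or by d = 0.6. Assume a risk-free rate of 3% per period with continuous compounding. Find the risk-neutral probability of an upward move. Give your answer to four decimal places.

Risk-neutral probability p = (e^0.03 − 0.6)/(1.1 − 0.6) = 0.4305/0.5000 = 0.8609

p = 0.8609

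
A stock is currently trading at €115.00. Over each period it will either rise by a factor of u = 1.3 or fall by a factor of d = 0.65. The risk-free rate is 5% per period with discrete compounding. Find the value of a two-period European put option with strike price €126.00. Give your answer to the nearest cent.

Risk-neutral probability p = (1 + 0.05 − 0.65)/(1.3 − 0.65) = 0.4000/0.6500 = 0.6154
Terminal stock prices: S_uu = 194.4, S_ud = 97.17, S_dd = 48.59
Terminal payoffs (K − S): max(-68.35, 0) = 0, max(28.83, 0) = 28.83, max(77.41, 0) = 77.41
Node u (S = 149.5): V_u = 1/1.05·[0.6154·0.0000 + 0.3846·28.8250] = 10.5586
Node d (S = 74.75): V_d = 1/1.05·[0.6154·28.8250 + 0.3846·77.4125] = 45.2500
Node 0 (S = 115): V_0 = 1/1.05·[0.6154·10.5586 + 0.3846·45.2500] = 22.7633

€22.76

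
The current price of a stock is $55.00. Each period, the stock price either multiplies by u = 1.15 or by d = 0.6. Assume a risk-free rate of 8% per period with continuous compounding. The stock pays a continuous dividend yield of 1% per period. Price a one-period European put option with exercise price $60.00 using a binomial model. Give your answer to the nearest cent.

$3.51

Per-period risk-free factor R = e^0.08 = 1.0833; dividend-adjusted growth = e^(0.08−0.01) = 1.0725.
Risk-neutral probability p = (1.0725 − 0.6)/(1.15 − 0.6) = 0.4725/0.5500 = 0.8591
Terminal stock prices: S_u = 63.25, S_d = 33
Terminal payoffs (K − S): max(-3.25, 0) = 0, max(27, 0) = 27
Node 0 (S = 55): V_0 = e^(−0.08)·[0.8591·0.0000 + 0.1409·27.0000] = 3.5117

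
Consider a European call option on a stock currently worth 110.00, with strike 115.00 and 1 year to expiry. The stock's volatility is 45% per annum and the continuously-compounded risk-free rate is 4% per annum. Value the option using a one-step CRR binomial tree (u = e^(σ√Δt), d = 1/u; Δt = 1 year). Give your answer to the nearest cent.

CRR parameters: u = e^(σ√Δt) = e^(0.45·√1) = 1.5683, d = 1/u = 0.6376
Per-period rate: rΔt = 0.04·1 = 0.04, so R = e^0.04 = 1.0408
Risk-neutral probability p = (e^0.04 − 0.6376)/(1.5683 − 0.6376) = 0.4032/0.9307 = 0.4332
Terminal stock prices: S_u = 172.5, S_d = 70.14
Terminal payoffs (S − K): max(57.51, 0) = 57.51, max(-44.86, 0) = 0
Node 0 (S = 110): V_0 = e^(−0.04)·[0.4332·57.5143 + 0.5668·0.0000] = 23.9389

23.94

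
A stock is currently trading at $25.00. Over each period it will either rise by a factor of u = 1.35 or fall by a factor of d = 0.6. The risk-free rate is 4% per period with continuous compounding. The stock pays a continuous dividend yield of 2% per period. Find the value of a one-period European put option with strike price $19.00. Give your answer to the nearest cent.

$1.69

Per-period risk-free factor R = e^0.04 = 1.0408; dividend-adjusted growth = e^(0.04−0.02) = 1.0202.
Risk-neutral probability p = (1.0202 − 0.6)/(1.35 − 0.6) = 0.4202/0.7500 = 0.5603
Terminal stock prices: S_u = 33.75, S_d = 15
Terminal payoffs (K − S): max(-14.75, 0) = 0, max(4, 0) = 4
Node 0 (S = 25): V_0 = e^(−0.04)·[0.5603·0.0000 + 0.4397·4.0000] = 1.6900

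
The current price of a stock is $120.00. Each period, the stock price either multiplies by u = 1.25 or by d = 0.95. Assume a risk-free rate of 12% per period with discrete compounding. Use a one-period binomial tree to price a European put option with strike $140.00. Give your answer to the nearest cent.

Risk-neutral probability p = (1 + 0.12 − 0.95)/(1.25 − 0.95) = 0.1700/0.3000 = 0.5667
Terminal stock prices: S_u = 150, S_d = 114
Terminal payoffs (K − S): max(-10, 0) = 0, max(26, 0) = 26
Node 0 (S = 120): V_0 = 1/1.12·[0.5667·0.0000 + 0.4333·26.0000] = 10.0595

$10.06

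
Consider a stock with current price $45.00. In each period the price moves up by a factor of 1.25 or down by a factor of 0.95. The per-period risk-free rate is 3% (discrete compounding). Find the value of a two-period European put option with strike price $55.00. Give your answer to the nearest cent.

Risk-neutral probability p = (1 + 0.03 − 0.95)/(1.25 − 0.95) = 0.0800/0.3000 = 0.2667
Terminal stock prices: S_uu = 70.31, S_ud = 53.44, S_dd = 40.61
Terminal payoffs (K − S): max(-15.31, 0) = 0, max(1.562, 0) = 1.562, max(14.39, 0) = 14.39
Node u (S = 56.25): V_u = 1/1.03·[0.2667·0.0000 + 0.7333·1.5625] = 1.1125
Node d (S = 42.75): V_d = 1/1.03·[0.2667·1.5625 + 0.7333·14.3875] = 10.6481
Node 0 (S = 45): V_0 = 1/1.03·[0.2667·1.1125 + 0.7333·10.6481] = 7.8692

$7.87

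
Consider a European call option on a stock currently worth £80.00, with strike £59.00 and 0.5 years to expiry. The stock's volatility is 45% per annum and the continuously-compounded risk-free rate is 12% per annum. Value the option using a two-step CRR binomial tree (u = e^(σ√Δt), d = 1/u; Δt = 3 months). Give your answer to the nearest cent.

CRR parameters: u = e^(σ√Δt) = e^(0.45·√0.25) = 1.2523, d = 1/u = 0.7985
Per-period rate: rΔt = 0.12·0.25 = 0.03, so R = e^0.03 = 1.0305
Risk-neutral probability p = (e^0.03 − 0.7985)/(1.2523 − 0.7985) = 0.2319/0.4538 = 0.5111
Terminal stock prices: S_uu = 125.5, S_ud = 80, S_dd = 51.01
Terminal payoffs (S − K): max(66.46, 0) = 66.46, max(21, 0) = 21, max(-7.99, 0) = 0
Node u (S = 100.2): V_u = e^(−0.03)·[0.5111·66.4650 + 0.4889·21.0000] = 42.9295
Node d (S = 63.88): V_d = e^(−0.03)·[0.5111·21.0000 + 0.4889·0.0000] = 10.4158
Node 0 (S = 80): V_0 = e^(−0.03)·[0.5111·42.9295 + 0.4889·10.4158] = 26.2344

£26.23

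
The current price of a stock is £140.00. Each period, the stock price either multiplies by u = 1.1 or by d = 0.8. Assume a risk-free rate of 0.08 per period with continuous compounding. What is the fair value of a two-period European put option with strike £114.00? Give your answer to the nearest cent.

Risk-neutral probability p = (e^0.08 − 0.8)/(1.1 − 0.8) = 0.2833/0.3000 = 0.9443
Terminal stock prices: S_uu = 169.4, S_ud = 123.2, S_dd = 89.6
Terminal payoffs (K − S): max(-55.4, 0) = 0, max(-9.2, 0) = 0, max(24.4, 0) = 24.4
Node u (S = 154): V_u = e^(−0.08)·[0.9443·0.0000 + 0.0557·0.0000] = 0.0000
Node d (S = 112): V_d = e^(−0.08)·[0.9443·0.0000 + 0.0557·24.4000] = 1.2548
Node 0 (S = 140): V_0 = e^(−0.08)·[0.9443·0.0000 + 0.0557·1.2548] = 0.0645

£0.06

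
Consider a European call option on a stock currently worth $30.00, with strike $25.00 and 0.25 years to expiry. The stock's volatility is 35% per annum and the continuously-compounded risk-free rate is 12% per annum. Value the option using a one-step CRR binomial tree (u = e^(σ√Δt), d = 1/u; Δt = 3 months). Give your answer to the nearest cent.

$5.74

CRR parameters: u = e^(σ√Δt) = e^(0.35·√0.25) = 1.1912, d = 1/u = 0.8395
Per-period rate: rΔt = 0.12·0.25 = 0.03, so R = e^0.03 = 1.0305
Risk-neutral probability p = (e^0.03 − 0.8395)/(1.1912 − 0.8395) = 0.1910/0.3518 = 0.5429
Terminal stock prices: S_u = 35.74, S_d = 25.18
Terminal payoffs (S − K): max(10.74, 0) = 10.74, max(0.1837, 0) = 0.1837
Node 0 (S = 30): V_0 = e^(−0.03)·[0.5429·10.7374 + 0.4571·0.1837] = 5.7389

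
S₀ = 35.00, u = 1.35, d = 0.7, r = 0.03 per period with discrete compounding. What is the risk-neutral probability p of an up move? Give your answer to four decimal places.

Risk-neutral probability p = (1 + 0.03 − 0.7)/(1.35 − 0.7) = 0.3300/0.6500 = 0.5077

p = 0.5077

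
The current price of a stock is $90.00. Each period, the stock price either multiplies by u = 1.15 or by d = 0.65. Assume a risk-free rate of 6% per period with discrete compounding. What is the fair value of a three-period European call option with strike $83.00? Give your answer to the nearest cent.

$24.94

Risk-neutral probability p = (1 + 0.06 − 0.65)/(1.15 − 0.65) = 0.4100/0.5000 = 0.8200
Terminal stock prices: S_uuu = 136.9, S_uud = 77.37, S_udd = 43.73, S_ddd = 24.72
Terminal payoffs (S − K): max(53.88, 0) = 53.88, max(-5.634, 0) = 0, max(-39.27, 0) = 0, max(-58.28, 0) = 0
Node uu (S = 119): V_uu = 1/1.06·[0.8200·53.8787 + 0.1800·0.0000] = 41.6798
Node ud (S = 67.27): V_ud = 1/1.06·[0.8200·0.0000 + 0.1800·0.0000] = 0.0000
Node dd (S = 38.03): V_dd = 1/1.06·[0.8200·0.0000 + 0.1800·0.0000] = 0.0000
Node u (S = 103.5): V_u = 1/1.06·[0.8200·41.6798 + 0.1800·0.0000] = 32.2429
Node d (S = 58.5): V_d = 1/1.06·[0.8200·0.0000 + 0.1800·0.0000] = 0.0000
Node 0 (S = 90): V_0 = 1/1.06·[0.8200·32.2429 + 0.1800·0.0000] = 24.9426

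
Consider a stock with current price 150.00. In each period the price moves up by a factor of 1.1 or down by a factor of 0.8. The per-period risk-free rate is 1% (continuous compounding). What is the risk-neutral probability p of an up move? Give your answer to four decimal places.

p = 0.7002

Risk-neutral probability p = (e^0.01 − 0.8)/(1.1 − 0.8) = 0.2101/0.3000 = 0.7002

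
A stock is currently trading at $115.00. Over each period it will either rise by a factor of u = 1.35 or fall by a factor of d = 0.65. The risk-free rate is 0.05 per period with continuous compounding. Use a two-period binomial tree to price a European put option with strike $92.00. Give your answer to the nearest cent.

$7.15

Risk-neutral probability p = (e^0.05 − 0.65)/(1.35 − 0.65) = 0.4013/0.7000 = 0.5732
Terminal stock prices: S_uu = 209.6, S_ud = 100.9, S_dd = 48.59
Terminal payoffs (K − S): max(-117.6, 0) = 0, max(-8.913, 0) = 0, max(43.41, 0) = 43.41
Node u (S = 155.2): V_u = e^(−0.05)·[0.5732·0.0000 + 0.4268·0.0000] = 0.0000
Node d (S = 74.75): V_d = e^(−0.05)·[0.5732·0.0000 + 0.4268·43.4125] = 17.6230
Node 0 (S = 115): V_0 = e^(−0.05)·[0.5732·0.0000 + 0.4268·17.6230] = 7.1539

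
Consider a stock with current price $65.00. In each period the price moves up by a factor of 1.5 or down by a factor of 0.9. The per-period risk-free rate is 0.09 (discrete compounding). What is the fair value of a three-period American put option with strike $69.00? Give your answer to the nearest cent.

$6.58

Risk-neutral probability p = (1 + 0.09 − 0.9)/(1.5 − 0.9) = 0.1900/0.6000 = 0.3167
Terminal stock prices: S_uuu = 219.4, S_uud = 131.6, S_udd = 78.98, S_ddd = 47.39
Terminal payoffs (K − S): max(-150.4, 0) = 0, max(-62.62, 0) = 0, max(-9.975, 0) = 0, max(21.61, 0) = 21.61
Node uu (S = 146.2): continuation = 1/1.09·[0.3167·0.0000 + 0.6833·0.0000] = 0.0000; exercise value = 0.0000 ≤ continuation, so V_uu = 0.0000
Node ud (S = 87.75): continuation = 1/1.09·[0.3167·0.0000 + 0.6833·0.0000] = 0.0000; exercise value = 0.0000 ≤ continuation, so V_ud = 0.0000
Node dd (S = 52.65): continuation = 1/1.09·[0.3167·0.0000 + 0.6833·21.6150] = 13.5507; exercise value = 16.3500 > continuation, so V_dd = 16.3500 (exercise)
Node u (S = 97.5): continuation = 1/1.09·[0.3167·0.0000 + 0.6833·0.0000] = 0.0000; exercise value = 0.0000 ≤ continuation, so V_u = 0.0000
Node d (S = 58.5): continuation = 1/1.09·[0.3167·0.0000 + 0.6833·16.3500] = 10.2500; exercise value = 10.5000 > continuation, so V_d = 10.5000 (exercise)
Node 0 (S = 65): continuation = 1/1.09·[0.3167·0.0000 + 0.6833·10.5000] = 6.5826; exercise value = 4.0000 ≤ continuation, so V_0 = 6.5826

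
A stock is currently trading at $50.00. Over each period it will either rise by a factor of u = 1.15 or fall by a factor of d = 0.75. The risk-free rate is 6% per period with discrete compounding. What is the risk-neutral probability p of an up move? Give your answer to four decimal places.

p = 0.7750

Risk-neutral probability p = (1 + 0.06 − 0.75)/(1.15 − 0.75) = 0.3100/0.4000 = 0.7750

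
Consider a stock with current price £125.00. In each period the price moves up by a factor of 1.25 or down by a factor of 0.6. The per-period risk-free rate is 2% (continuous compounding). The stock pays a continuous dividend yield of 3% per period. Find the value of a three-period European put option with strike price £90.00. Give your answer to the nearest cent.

£12.95

Per-period risk-free factor R = e^0.02 = 1.0202; dividend-adjusted growth = e^(0.02−0.03) = 0.9900.
Risk-neutral probability p = (0.9900 − 0.6)/(1.25 − 0.6) = 0.3900/0.6500 = 0.6001
Terminal stock prices: S_uuu = 244.1, S_uud = 117.2, S_udd = 56.25, S_ddd = 27
Terminal payoffs (K − S): max(-154.1, 0) = 0, max(-27.19, 0) = 0, max(33.75, 0) = 33.75, max(63, 0) = 63
Node uu (S = 195.3): V_uu = e^(−0.02)·[0.6001·0.0000 + 0.3999·0.0000] = 0.0000
Node ud (S = 93.75): V_ud = e^(−0.02)·[0.6001·0.0000 + 0.3999·33.7500] = 13.2301
Node dd (S = 45): V_dd = e^(−0.02)·[0.6001·33.7500 + 0.3999·63.0000] = 44.5478
Node u (S = 156.2): V_u = e^(−0.02)·[0.6001·0.0000 + 0.3999·13.2301] = 5.1863
Node d (S = 75): V_d = e^(−0.02)·[0.6001·13.2301 + 0.3999·44.5478] = 25.2448
Node 0 (S = 125): V_0 = e^(−0.02)·[0.6001·5.1863 + 0.3999·25.2448] = 12.9466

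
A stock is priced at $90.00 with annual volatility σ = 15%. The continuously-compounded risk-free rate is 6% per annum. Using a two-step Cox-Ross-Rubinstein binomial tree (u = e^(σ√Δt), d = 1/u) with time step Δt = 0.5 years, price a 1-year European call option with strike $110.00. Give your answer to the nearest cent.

CRR parameters: u = e^(σ√Δt) = e^(0.15·√0.5) = 1.1119, d = 1/u = 0.8994
Per-period rate: rΔt = 0.06·0.5 = 0.03, so R = e^0.03 = 1.0305
Risk-neutral probability p = (e^0.03 − 0.8994)/(1.1119 − 0.8994) = 0.1311/0.2125 = 0.6168
Terminal stock prices: S_uu = 111.3, S_ud = 90, S_dd = 72.8
Terminal payoffs (S − K): max(1.268, 0) = 1.268, max(-20, 0) = 0, max(-37.2, 0) = 0
Node u (S = 100.1): V_u = e^(−0.03)·[0.6168·1.2680 + 0.3832·0.0000] = 0.7590
Node d (S = 80.94): V_d = e^(−0.03)·[0.6168·0.0000 + 0.3832·0.0000] = 0.0000
Node 0 (S = 90): V_0 = e^(−0.03)·[0.6168·0.7590 + 0.3832·0.0000] = 0.4543

$0.45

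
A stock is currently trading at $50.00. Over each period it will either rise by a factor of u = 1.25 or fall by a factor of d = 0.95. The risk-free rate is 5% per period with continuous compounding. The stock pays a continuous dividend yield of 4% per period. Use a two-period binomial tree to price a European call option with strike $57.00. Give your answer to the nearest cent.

Per-period risk-free factor R = e^0.05 = 1.0513; dividend-adjusted growth = e^(0.05−0.04) = 1.0101.
Risk-neutral probability p = (1.0101 − 0.95)/(1.25 − 0.95) = 0.0601/0.3000 = 0.2002
Terminal stock prices: S_uu = 78.12, S_ud = 59.38, S_dd = 45.12
Terminal payoffs (S − K): max(21.12, 0) = 21.12, max(2.375, 0) = 2.375, max(-11.88, 0) = 0
Node u (S = 62.5): V_u = e^(−0.05)·[0.2002·21.1250 + 0.7998·2.3750] = 5.8293
Node d (S = 47.5): V_d = e^(−0.05)·[0.2002·2.3750 + 0.7998·0.0000] = 0.4522
Node 0 (S = 50): V_0 = e^(−0.05)·[0.2002·5.8293 + 0.7998·0.4522] = 1.4540

$1.45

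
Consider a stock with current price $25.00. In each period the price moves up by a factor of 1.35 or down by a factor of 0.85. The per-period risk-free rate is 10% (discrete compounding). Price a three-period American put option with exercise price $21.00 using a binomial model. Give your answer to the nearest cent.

$0.61

Risk-neutral probability p = (1 + 0.1 − 0.85)/(1.35 − 0.85) = 0.2500/0.5000 = 0.5000
Terminal stock prices: S_uuu = 61.51, S_uud = 38.73, S_udd = 24.38, S_ddd = 15.35
Terminal payoffs (K − S): max(-40.51, 0) = 0, max(-17.73, 0) = 0, max(-3.384, 0) = 0, max(5.647, 0) = 5.647
Node uu (S = 45.56): continuation = 1/1.1·[0.5000·0.0000 + 0.5000·0.0000] = 0.0000; exercise value = 0.0000 ≤ continuation, so V_uu = 0.0000
Node ud (S = 28.69): continuation = 1/1.1·[0.5000·0.0000 + 0.5000·0.0000] = 0.0000; exercise value = 0.0000 ≤ continuation, so V_ud = 0.0000
Node dd (S = 18.06): continuation = 1/1.1·[0.5000·0.0000 + 0.5000·5.6469] = 2.5668; exercise value = 2.9375 > continuation, so V_dd = 2.9375 (exercise)
Node u (S = 33.75): continuation = 1/1.1·[0.5000·0.0000 + 0.5000·0.0000] = 0.0000; exercise value = 0.0000 ≤ continuation, so V_u = 0.0000
Node d (S = 21.25): continuation = 1/1.1·[0.5000·0.0000 + 0.5000·2.9375] = 1.3352; exercise value = 0.0000 ≤ continuation, so V_d = 1.3352
Node 0 (S = 25): continuation = 1/1.1·[0.5000·0.0000 + 0.5000·1.3352] = 0.6069; exercise value = 0.0000 ≤ continuation, so V_0 = 0.6069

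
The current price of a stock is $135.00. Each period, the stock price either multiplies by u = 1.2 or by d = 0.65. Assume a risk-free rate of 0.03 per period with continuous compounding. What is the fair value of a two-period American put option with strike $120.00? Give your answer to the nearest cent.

Risk-neutral probability p = (e^0.03 − 0.65)/(1.2 − 0.65) = 0.3805/0.5500 = 0.6917
Terminal stock prices: S_uu = 194.4, S_ud = 105.3, S_dd = 57.04
Terminal payoffs (K − S): max(-74.4, 0) = 0, max(14.7, 0) = 14.7, max(62.96, 0) = 62.96
Node u (S = 162): continuation = e^(−0.03)·[0.6917·0.0000 + 0.3083·14.7000] = 4.3976; exercise value = 0.0000 ≤ continuation, so V_u = 4.3976
Node d (S = 87.75): continuation = e^(−0.03)·[0.6917·14.7000 + 0.3083·62.9625] = 28.7035; exercise value = 32.2500 > continuation, so V_d = 32.2500 (exercise)
Node 0 (S = 135): continuation = e^(−0.03)·[0.6917·4.3976 + 0.3083·32.2500] = 12.5998; exercise value = 0.0000 ≤ continuation, so V_0 = 12.5998

$12.60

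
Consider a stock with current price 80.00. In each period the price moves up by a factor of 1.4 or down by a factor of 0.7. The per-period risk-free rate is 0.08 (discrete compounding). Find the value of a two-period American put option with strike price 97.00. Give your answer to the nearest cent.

21.31

Risk-neutral probability p = (1 + 0.08 − 0.7)/(1.4 − 0.7) = 0.3800/0.7000 = 0.5429
Terminal stock prices: S_uu = 156.8, S_ud = 78.4, S_dd = 39.2
Terminal payoffs (K − S): max(-59.8, 0) = 0, max(18.6, 0) = 18.6, max(57.8, 0) = 57.8
Node u (S = 112): continuation = 1/1.08·[0.5429·0.0000 + 0.4571·18.6000] = 7.8730; exercise value = 0.0000 ≤ continuation, so V_u = 7.8730
Node d (S = 56): continuation = 1/1.08·[0.5429·18.6000 + 0.4571·57.8000] = 33.8148; exercise value = 41.0000 > continuation, so V_d = 41.0000 (exercise)
Node 0 (S = 80): continuation = 1/1.08·[0.5429·7.8730 + 0.4571·41.0000] = 21.3118; exercise value = 17.0000 ≤ continuation, so V_0 = 21.3118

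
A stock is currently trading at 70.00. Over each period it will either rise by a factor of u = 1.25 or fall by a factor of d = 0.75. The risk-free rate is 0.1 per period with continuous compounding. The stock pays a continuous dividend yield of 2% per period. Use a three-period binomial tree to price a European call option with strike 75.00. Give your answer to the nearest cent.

Per-period risk-free factor R = e^0.1 = 1.1052; dividend-adjusted growth = e^(0.1−0.02) = 1.0833.
Risk-neutral probability p = (1.0833 − 0.75)/(1.25 − 0.75) = 0.3333/0.5000 = 0.6666
Terminal stock prices: S_uuu = 136.7, S_uud = 82.03, S_udd = 49.22, S_ddd = 29.53
Terminal payoffs (S − K): max(61.72, 0) = 61.72, max(7.031, 0) = 7.031, max(-25.78, 0) = 0, max(-45.47, 0) = 0
Node uu (S = 109.4): V_uu = e^(−0.1)·[0.6666·61.7188 + 0.3334·7.0312] = 39.3464
Node ud (S = 65.62): V_ud = e^(−0.1)·[0.6666·7.0312 + 0.3334·0.0000] = 4.2408
Node dd (S = 39.38): V_dd = e^(−0.1)·[0.6666·0.0000 + 0.3334·0.0000] = 0.0000
Node u (S = 87.5): V_u = e^(−0.1)·[0.6666·39.3464 + 0.3334·4.2408] = 25.0109
Node d (S = 52.5): V_d = e^(−0.1)·[0.6666·4.2408 + 0.3334·0.0000] = 2.5578
Node 0 (S = 70): V_0 = e^(−0.1)·[0.6666·25.0109 + 0.3334·2.5578] = 15.8568

15.86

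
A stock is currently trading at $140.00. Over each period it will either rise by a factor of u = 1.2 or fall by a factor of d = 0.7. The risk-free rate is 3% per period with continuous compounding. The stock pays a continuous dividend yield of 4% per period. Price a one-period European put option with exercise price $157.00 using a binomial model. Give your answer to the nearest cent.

Per-period risk-free factor R = e^0.03 = 1.0305; dividend-adjusted growth = e^(0.03−0.04) = 0.9900.
Risk-neutral probability p = (0.9900 − 0.7)/(1.2 − 0.7) = 0.2900/0.5000 = 0.5801
Terminal stock prices: S_u = 168, S_d = 98
Terminal payoffs (K − S): max(-11, 0) = 0, max(59, 0) = 59
Node 0 (S = 140): V_0 = e^(−0.03)·[0.5801·0.0000 + 0.4199·59.0000] = 24.0419

$24.04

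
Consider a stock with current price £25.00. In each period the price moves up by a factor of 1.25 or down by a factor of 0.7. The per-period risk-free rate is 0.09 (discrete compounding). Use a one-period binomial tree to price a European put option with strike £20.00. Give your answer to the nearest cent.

£0.67

Risk-neutral probability p = (1 + 0.09 − 0.7)/(1.25 − 0.7) = 0.3900/0.5500 = 0.7091
Terminal stock prices: S_u = 31.25, S_d = 17.5
Terminal payoffs (K − S): max(-11.25, 0) = 0, max(2.5, 0) = 2.5
Node 0 (S = 25): V_0 = 1/1.09·[0.7091·0.0000 + 0.2909·2.5000] = 0.6672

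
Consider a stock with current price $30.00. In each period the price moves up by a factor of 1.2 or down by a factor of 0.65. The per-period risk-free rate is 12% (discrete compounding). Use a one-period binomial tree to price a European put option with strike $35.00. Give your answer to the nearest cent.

Risk-neutral probability p = (1 + 0.12 − 0.65)/(1.2 − 0.65) = 0.4700/0.5500 = 0.8545
Terminal stock prices: S_u = 36, S_d = 19.5
Terminal payoffs (K − S): max(-1, 0) = 0, max(15.5, 0) = 15.5
Node 0 (S = 30): V_0 = 1/1.12·[0.8545·0.0000 + 0.1455·15.5000] = 2.0130

$2.01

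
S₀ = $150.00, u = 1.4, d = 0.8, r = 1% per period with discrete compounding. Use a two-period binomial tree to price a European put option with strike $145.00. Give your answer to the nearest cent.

$20.29

Risk-neutral probability p = (1 + 0.01 − 0.8)/(1.4 − 0.8) = 0.2100/0.6000 = 0.3500
Terminal stock prices: S_uu = 294, S_ud = 168, S_dd = 96
Terminal payoffs (K − S): max(-149, 0) = 0, max(-23, 0) = 0, max(49, 0) = 49
Node u (S = 210): V_u = 1/1.01·[0.3500·0.0000 + 0.6500·0.0000] = 0.0000
Node d (S = 120): V_d = 1/1.01·[0.3500·0.0000 + 0.6500·49.0000] = 31.5347
Node 0 (S = 150): V_0 = 1/1.01·[0.3500·0.0000 + 0.6500·31.5347] = 20.2946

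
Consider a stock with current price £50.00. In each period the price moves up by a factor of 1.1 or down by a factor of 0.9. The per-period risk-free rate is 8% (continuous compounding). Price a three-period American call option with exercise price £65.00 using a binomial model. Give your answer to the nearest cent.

£0.94

Risk-neutral probability p = (e^0.08 − 0.9)/(1.1 − 0.9) = 0.1833/0.2000 = 0.9164
Terminal stock prices: S_uuu = 66.55, S_uud = 54.45, S_udd = 44.55, S_ddd = 36.45
Terminal payoffs (S − K): max(1.55, 0) = 1.55, max(-10.55, 0) = 0, max(-20.45, 0) = 0, max(-28.55, 0) = 0
Node uu (S = 60.5): continuation = e^(−0.08)·[0.9164·1.5500 + 0.0836·0.0000] = 1.3113; exercise value = 0.0000 ≤ continuation, so V_uu = 1.3113
Node ud (S = 49.5): continuation = e^(−0.08)·[0.9164·0.0000 + 0.0836·0.0000] = 0.0000; exercise value = 0.0000 ≤ continuation, so V_ud = 0.0000
Node dd (S = 40.5): continuation = e^(−0.08)·[0.9164·0.0000 + 0.0836·0.0000] = 0.0000; exercise value = 0.0000 ≤ continuation, so V_dd = 0.0000
Node u (S = 55): continuation = e^(−0.08)·[0.9164·1.3113 + 0.0836·0.0000] = 1.1093; exercise value = 0.0000 ≤ continuation, so V_u = 1.1093
Node d (S = 45): continuation = e^(−0.08)·[0.9164·0.0000 + 0.0836·0.0000] = 0.0000; exercise value = 0.0000 ≤ continuation, so V_d = 0.0000
Node 0 (S = 50): continuation = e^(−0.08)·[0.9164·1.1093 + 0.0836·0.0000] = 0.9384; exercise value = 0.0000 ≤ continuation, so V_0 = 0.9384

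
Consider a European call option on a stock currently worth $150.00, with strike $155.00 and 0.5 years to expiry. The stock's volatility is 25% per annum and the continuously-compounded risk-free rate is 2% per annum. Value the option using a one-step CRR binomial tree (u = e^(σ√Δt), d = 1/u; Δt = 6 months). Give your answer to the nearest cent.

$11.51

CRR parameters: u = e^(σ√Δt) = e^(0.25·√0.5) = 1.1934, d = 1/u = 0.8380
Per-period rate: rΔt = 0.02·0.5 = 0.01, so R = e^0.01 = 1.0101
Risk-neutral probability p = (e^0.01 − 0.8380)/(1.1934 − 0.8380) = 0.1721/0.3554 = 0.4842
Terminal stock prices: S_u = 179, S_d = 125.7
Terminal payoffs (S − K): max(24, 0) = 24, max(-29.3, 0) = 0
Node 0 (S = 150): V_0 = e^(−0.01)·[0.4842·24.0047 + 0.5158·0.0000] = 11.5074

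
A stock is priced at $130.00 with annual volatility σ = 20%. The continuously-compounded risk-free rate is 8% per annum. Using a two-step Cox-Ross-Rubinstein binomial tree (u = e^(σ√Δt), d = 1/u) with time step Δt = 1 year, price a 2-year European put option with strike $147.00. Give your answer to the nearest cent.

CRR parameters: u = e^(σ√Δt) = e^(0.2·√1) = 1.2214, d = 1/u = 0.8187
Per-period rate: rΔt = 0.08·1 = 0.08, so R = e^0.08 = 1.0833
Risk-neutral probability p = (e^0.08 − 0.8187)/(1.2214 − 0.8187) = 0.2646/0.4027 = 0.6570
Terminal stock prices: S_uu = 193.9, S_ud = 130, S_dd = 87.14
Terminal payoffs (K − S): max(-46.94, 0) = 0, max(17, 0) = 17, max(59.86, 0) = 59.86
Node u (S = 158.8): V_u = e^(−0.08)·[0.6570·0.0000 + 0.3430·17.0000] = 5.3827
Node d (S = 106.4): V_d = e^(−0.08)·[0.6570·17.0000 + 0.3430·59.8584] = 29.2631
Node 0 (S = 130): V_0 = e^(−0.08)·[0.6570·5.3827 + 0.3430·29.2631] = 12.5300

$12.53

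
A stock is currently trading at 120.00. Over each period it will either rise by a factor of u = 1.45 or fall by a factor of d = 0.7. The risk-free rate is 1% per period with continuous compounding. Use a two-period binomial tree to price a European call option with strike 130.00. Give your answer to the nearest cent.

20.49

Risk-neutral probability p = (e^0.01 − 0.7)/(1.45 − 0.7) = 0.3101/0.7500 = 0.4134
Terminal stock prices: S_uu = 252.3, S_ud = 121.8, S_dd = 58.8
Terminal payoffs (S − K): max(122.3, 0) = 122.3, max(-8.2, 0) = 0, max(-71.2, 0) = 0
Node u (S = 174): V_u = e^(−0.01)·[0.4134·122.3000 + 0.5866·0.0000] = 50.0558
Node d (S = 84): V_d = e^(−0.01)·[0.4134·0.0000 + 0.5866·0.0000] = 0.0000
Node 0 (S = 120): V_0 = e^(−0.01)·[0.4134·50.0558 + 0.5866·0.0000] = 20.4872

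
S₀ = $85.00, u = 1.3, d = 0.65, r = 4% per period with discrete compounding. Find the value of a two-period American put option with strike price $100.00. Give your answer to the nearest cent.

$23.46

Risk-neutral probability p = (1 + 0.04 − 0.65)/(1.3 − 0.65) = 0.3900/0.6500 = 0.6000
Terminal stock prices: S_uu = 143.7, S_ud = 71.83, S_dd = 35.91
Terminal payoffs (K − S): max(-43.65, 0) = 0, max(28.17, 0) = 28.17, max(64.09, 0) = 64.09
Node u (S = 110.5): continuation = 1/1.04·[0.6000·0.0000 + 0.4000·28.1750] = 10.8365; exercise value = 0.0000 ≤ continuation, so V_u = 10.8365
Node d (S = 55.25): continuation = 1/1.04·[0.6000·28.1750 + 0.4000·64.0875] = 40.9038; exercise value = 44.7500 > continuation, so V_d = 44.7500 (exercise)
Node 0 (S = 85): continuation = 1/1.04·[0.6000·10.8365 + 0.4000·44.7500] = 23.4634; exercise value = 15.0000 ≤ continuation, so V_0 = 23.4634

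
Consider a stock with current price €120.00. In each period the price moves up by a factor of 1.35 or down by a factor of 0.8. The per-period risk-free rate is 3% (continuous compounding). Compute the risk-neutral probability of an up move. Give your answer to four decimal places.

Risk-neutral probability p = (e^0.03 − 0.8)/(1.35 − 0.8) = 0.2305/0.5500 = 0.4190

p = 0.4190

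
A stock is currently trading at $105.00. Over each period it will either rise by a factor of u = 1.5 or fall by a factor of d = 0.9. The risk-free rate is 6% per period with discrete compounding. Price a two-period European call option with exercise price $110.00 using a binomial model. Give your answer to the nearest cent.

Risk-neutral probability p = (1 + 0.06 − 0.9)/(1.5 − 0.9) = 0.1600/0.6000 = 0.2667
Terminal stock prices: S_uu = 236.2, S_ud = 141.8, S_dd = 85.05
Terminal payoffs (S − K): max(126.2, 0) = 126.2, max(31.75, 0) = 31.75, max(-24.95, 0) = 0
Node u (S = 157.5): V_u = 1/1.06·[0.2667·126.2500 + 0.7333·31.7500] = 53.7264
Node d (S = 94.5): V_d = 1/1.06·[0.2667·31.7500 + 0.7333·0.0000] = 7.9874
Node 0 (S = 105): V_0 = 1/1.06·[0.2667·53.7264 + 0.7333·7.9874] = 19.0420

$19.04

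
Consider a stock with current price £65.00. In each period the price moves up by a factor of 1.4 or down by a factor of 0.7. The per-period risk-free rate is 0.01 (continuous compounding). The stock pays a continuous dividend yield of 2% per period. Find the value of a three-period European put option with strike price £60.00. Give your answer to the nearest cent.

Per-period risk-free factor R = e^0.01 = 1.0101; dividend-adjusted growth = e^(0.01−0.02) = 0.9900.
Risk-neutral probability p = (0.9900 − 0.7)/(1.4 − 0.7) = 0.2900/0.7000 = 0.4144
Terminal stock prices: S_uuu = 178.4, S_uud = 89.18, S_udd = 44.59, S_ddd = 22.29
Terminal payoffs (K − S): max(-118.4, 0) = 0, max(-29.18, 0) = 0, max(15.41, 0) = 15.41, max(37.71, 0) = 37.71
Node uu (S = 127.4): V_uu = e^(−0.01)·[0.4144·0.0000 + 0.5856·0.0000] = 0.0000
Node ud (S = 63.7): V_ud = e^(−0.01)·[0.4144·0.0000 + 0.5856·15.4100] = 8.9350
Node dd (S = 31.85): V_dd = e^(−0.01)·[0.4144·15.4100 + 0.5856·37.7050] = 28.1837
Node u (S = 91): V_u = e^(−0.01)·[0.4144·0.0000 + 0.5856·8.9350] = 5.1806
Node d (S = 45.5): V_d = e^(−0.01)·[0.4144·8.9350 + 0.5856·28.1837] = 20.0068
Node 0 (S = 65): V_0 = e^(−0.01)·[0.4144·5.1806 + 0.5856·20.0068] = 13.7255

£13.73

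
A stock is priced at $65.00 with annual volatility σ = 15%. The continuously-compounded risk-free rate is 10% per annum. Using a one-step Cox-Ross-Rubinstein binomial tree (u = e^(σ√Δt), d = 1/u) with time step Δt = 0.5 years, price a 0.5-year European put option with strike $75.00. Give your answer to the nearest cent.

$6.34

CRR parameters: u = e^(σ√Δt) = e^(0.15·√0.5) = 1.1119, d = 1/u = 0.8994
Per-period rate: rΔt = 0.1·0.5 = 0.05, so R = e^0.05 = 1.0513
Risk-neutral probability p = (e^0.05 − 0.8994)/(1.1119 − 0.8994) = 0.1519/0.2125 = 0.7148
Terminal stock prices: S_u = 72.27, S_d = 58.46
Terminal payoffs (K − S): max(2.727, 0) = 2.727, max(16.54, 0) = 16.54
Node 0 (S = 65): V_0 = e^(−0.05)·[0.7148·2.7268 + 0.2852·16.5413] = 6.3422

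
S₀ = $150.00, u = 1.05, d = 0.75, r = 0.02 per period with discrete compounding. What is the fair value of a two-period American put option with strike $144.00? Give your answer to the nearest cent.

Risk-neutral probability p = (1 + 0.02 − 0.75)/(1.05 − 0.75) = 0.2700/0.3000 = 0.9000
Terminal stock prices: S_uu = 165.4, S_ud = 118.1, S_dd = 84.38
Terminal payoffs (K − S): max(-21.38, 0) = 0, max(25.88, 0) = 25.88, max(59.62, 0) = 59.62
Node u (S = 157.5): continuation = 1/1.02·[0.9000·0.0000 + 0.1000·25.8750] = 2.5368; exercise value = 0.0000 ≤ continuation, so V_u = 2.5368
Node d (S = 112.5): continuation = 1/1.02·[0.9000·25.8750 + 0.1000·59.6250] = 28.6765; exercise value = 31.5000 > continuation, so V_d = 31.5000 (exercise)
Node 0 (S = 150): continuation = 1/1.02·[0.9000·2.5368 + 0.1000·31.5000] = 5.3266; exercise value = 0.0000 ≤ continuation, so V_0 = 5.3266

$5.33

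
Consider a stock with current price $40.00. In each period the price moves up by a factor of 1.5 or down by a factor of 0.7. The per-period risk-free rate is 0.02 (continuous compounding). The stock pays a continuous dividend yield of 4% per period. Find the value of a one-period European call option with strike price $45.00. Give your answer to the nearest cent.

Per-period risk-free factor R = e^0.02 = 1.0202; dividend-adjusted growth = e^(0.02−0.04) = 0.9802.
Risk-neutral probability p = (0.9802 − 0.7)/(1.5 − 0.7) = 0.2802/0.8000 = 0.3502
Terminal stock prices: S_u = 60, S_d = 28
Terminal payoffs (S − K): max(15, 0) = 15, max(-17, 0) = 0
Node 0 (S = 40): V_0 = e^(−0.02)·[0.3502·15.0000 + 0.6498·0.0000] = 5.1497

$5.15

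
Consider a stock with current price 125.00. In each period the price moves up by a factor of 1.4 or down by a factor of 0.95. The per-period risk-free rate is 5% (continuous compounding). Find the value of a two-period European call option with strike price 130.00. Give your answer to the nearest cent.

Risk-neutral probability p = (e^0.05 − 0.95)/(1.4 − 0.95) = 0.1013/0.4500 = 0.2250
Terminal stock prices: S_uu = 245, S_ud = 166.2, S_dd = 112.8
Terminal payoffs (S − K): max(115, 0) = 115, max(36.25, 0) = 36.25, max(-17.19, 0) = 0
Node u (S = 175): V_u = e^(−0.05)·[0.2250·115.0000 + 0.7750·36.2500] = 51.3402
Node d (S = 118.8): V_d = e^(−0.05)·[0.2250·36.2500 + 0.7750·0.0000] = 7.7601
Node 0 (S = 125): V_0 = e^(−0.05)·[0.2250·51.3402 + 0.7750·7.7601] = 16.7109

16.71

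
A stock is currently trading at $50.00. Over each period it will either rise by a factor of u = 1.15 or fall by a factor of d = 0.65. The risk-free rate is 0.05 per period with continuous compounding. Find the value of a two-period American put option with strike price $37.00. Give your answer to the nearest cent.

Risk-neutral probability p = (e^0.05 − 0.65)/(1.15 − 0.65) = 0.4013/0.5000 = 0.8025
Terminal stock prices: S_uu = 66.12, S_ud = 37.38, S_dd = 21.13
Terminal payoffs (K − S): max(-29.12, 0) = 0, max(-0.375, 0) = 0, max(15.87, 0) = 15.87
Node u (S = 57.5): continuation = e^(−0.05)·[0.8025·0.0000 + 0.1975·0.0000] = 0.0000; exercise value = 0.0000 ≤ continuation, so V_u = 0.0000
Node d (S = 32.5): continuation = e^(−0.05)·[0.8025·0.0000 + 0.1975·15.8750] = 2.9818; exercise value = 4.5000 > continuation, so V_d = 4.5000 (exercise)
Node 0 (S = 50): continuation = e^(−0.05)·[0.8025·0.0000 + 0.1975·4.5000] = 0.8452; exercise value = 0.0000 ≤ continuation, so V_0 = 0.8452

$0.85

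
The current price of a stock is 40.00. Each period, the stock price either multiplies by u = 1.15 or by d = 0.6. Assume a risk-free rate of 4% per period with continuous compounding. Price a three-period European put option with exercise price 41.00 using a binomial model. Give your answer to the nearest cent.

Risk-neutral probability p = (e^0.04 − 0.6)/(1.15 − 0.6) = 0.4408/0.5500 = 0.8015
Terminal stock prices: S_uuu = 60.83, S_uud = 31.74, S_udd = 16.56, S_ddd = 8.64
Terminal payoffs (K − S): max(-19.83, 0) = 0, max(9.26, 0) = 9.26, max(24.44, 0) = 24.44, max(32.36, 0) = 32.36
Node uu (S = 52.9): V_uu = e^(−0.04)·[0.8015·0.0000 + 0.1985·9.2600] = 1.7663
Node ud (S = 27.6): V_ud = e^(−0.04)·[0.8015·9.2600 + 0.1985·24.4400] = 11.7924
Node dd (S = 14.4): V_dd = e^(−0.04)·[0.8015·24.4400 + 0.1985·32.3600] = 24.9924
Node u (S = 46): V_u = e^(−0.04)·[0.8015·1.7663 + 0.1985·11.7924] = 3.6094
Node d (S = 24): V_d = e^(−0.04)·[0.8015·11.7924 + 0.1985·24.9924] = 13.8478
Node 0 (S = 40): V_0 = e^(−0.04)·[0.8015·3.6094 + 0.1985·13.8478] = 5.4208

5.42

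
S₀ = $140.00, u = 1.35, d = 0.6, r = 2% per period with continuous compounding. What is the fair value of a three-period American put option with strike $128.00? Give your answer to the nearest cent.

Risk-neutral probability p = (e^0.02 − 0.6)/(1.35 − 0.6) = 0.4202/0.7500 = 0.5603
Terminal stock prices: S_uuu = 344.5, S_uud = 153.1, S_udd = 68.04, S_ddd = 30.24
Terminal payoffs (K − S): max(-216.5, 0) = 0, max(-25.09, 0) = 0, max(59.96, 0) = 59.96, max(97.76, 0) = 97.76
Node uu (S = 255.2): continuation = e^(−0.02)·[0.5603·0.0000 + 0.4397·0.0000] = 0.0000; exercise value = 0.0000 ≤ continuation, so V_uu = 0.0000
Node ud (S = 113.4): continuation = e^(−0.02)·[0.5603·0.0000 + 0.4397·59.9600] = 25.8442; exercise value = 14.6000 ≤ continuation, so V_ud = 25.8442
Node dd (S = 50.4): continuation = e^(−0.02)·[0.5603·59.9600 + 0.4397·97.7600] = 75.0654; exercise value = 77.6000 > continuation, so V_dd = 77.6000 (exercise)
Node u (S = 189): continuation = e^(−0.02)·[0.5603·0.0000 + 0.4397·25.8442] = 11.1395; exercise value = 0.0000 ≤ continuation, so V_u = 11.1395
Node d (S = 84): continuation = e^(−0.02)·[0.5603·25.8442 + 0.4397·77.6000] = 47.6405; exercise value = 44.0000 ≤ continuation, so V_d = 47.6405
Node 0 (S = 140): continuation = e^(−0.02)·[0.5603·11.1395 + 0.4397·47.6405] = 26.6517; exercise value = 0.0000 ≤ continuation, so V_0 = 26.6517

$26.65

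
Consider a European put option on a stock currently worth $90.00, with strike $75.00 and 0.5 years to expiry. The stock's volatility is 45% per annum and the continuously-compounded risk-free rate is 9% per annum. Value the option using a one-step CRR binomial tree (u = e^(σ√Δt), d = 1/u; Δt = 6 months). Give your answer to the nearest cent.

CRR parameters: u = e^(σ√Δt) = e^(0.45·√0.5) = 1.3746, d = 1/u = 0.7275
Per-period rate: rΔt = 0.09·0.5 = 0.045, so R = e^0.045 = 1.0460
Risk-neutral probability p = (e^0.045 − 0.7275)/(1.3746 − 0.7275) = 0.3186/0.6472 = 0.4922
Terminal stock prices: S_u = 123.7, S_d = 65.47
Terminal payoffs (K − S): max(-48.72, 0) = 0, max(9.529, 0) = 9.529
Node 0 (S = 90): V_0 = e^(−0.045)·[0.4922·0.0000 + 0.5078·9.5287] = 4.6255

$4.63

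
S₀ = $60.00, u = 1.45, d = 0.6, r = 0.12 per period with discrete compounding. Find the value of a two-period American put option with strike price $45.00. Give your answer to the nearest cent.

Risk-neutral probability p = (1 + 0.12 − 0.6)/(1.45 − 0.6) = 0.5200/0.8500 = 0.6118
Terminal stock prices: S_uu = 126.2, S_ud = 52.2, S_dd = 21.6
Terminal payoffs (K − S): max(-81.15, 0) = 0, max(-7.2, 0) = 0, max(23.4, 0) = 23.4
Node u (S = 87): continuation = 1/1.12·[0.6118·0.0000 + 0.3882·0.0000] = 0.0000; exercise value = 0.0000 ≤ continuation, so V_u = 0.0000
Node d (S = 36): continuation = 1/1.12·[0.6118·0.0000 + 0.3882·23.4000] = 8.1113; exercise value = 9.0000 > continuation, so V_d = 9.0000 (exercise)
Node 0 (S = 60): continuation = 1/1.12·[0.6118·0.0000 + 0.3882·9.0000] = 3.1197; exercise value = 0.0000 ≤ continuation, so V_0 = 3.1197

$3.12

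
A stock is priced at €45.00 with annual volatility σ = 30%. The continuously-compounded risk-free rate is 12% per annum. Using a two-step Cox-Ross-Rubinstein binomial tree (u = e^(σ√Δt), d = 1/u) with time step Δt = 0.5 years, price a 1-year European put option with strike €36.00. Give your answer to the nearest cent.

€0.97

CRR parameters: u = e^(σ√Δt) = e^(0.3·√0.5) = 1.2363, d = 1/u = 0.8089
Per-period rate: rΔt = 0.12·0.5 = 0.06, so R = e^0.06 = 1.0618
Risk-neutral probability p = (e^0.06 − 0.8089)/(1.2363 − 0.8089) = 0.2530/0.4275 = 0.5918
Terminal stock prices: S_uu = 68.78, S_ud = 45, S_dd = 29.44
Terminal payoffs (K − S): max(-32.78, 0) = 0, max(-9, 0) = 0, max(6.559, 0) = 6.559
Node u (S = 55.63): V_u = e^(−0.06)·[0.5918·0.0000 + 0.4082·0.0000] = 0.0000
Node d (S = 36.4): V_d = e^(−0.06)·[0.5918·0.0000 + 0.4082·6.5587] = 2.5212
Node 0 (S = 45): V_0 = e^(−0.06)·[0.5918·0.0000 + 0.4082·2.5212] = 0.9691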